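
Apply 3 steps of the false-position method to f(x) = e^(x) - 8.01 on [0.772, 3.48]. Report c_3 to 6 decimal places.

1.823798

f(0.772000) = -5.845910, f(3.480000) = 24.449722
step 1: c = 1.294541, f(c) = -4.360678 < 0 → new bracket [1.294541, 3.480000]
step 2: c = 1.625328, f(c) = -2.929917 < 0 → new bracket [1.625328, 3.480000]
step 3: c = 1.823798, f(c) = -1.814659 < 0 → new bracket [1.823798, 3.480000]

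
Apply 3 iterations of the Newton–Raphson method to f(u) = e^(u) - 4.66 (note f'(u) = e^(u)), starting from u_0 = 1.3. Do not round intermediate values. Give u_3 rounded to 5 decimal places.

u_0 = 1.300000: f = -0.990703, f' = 3.669297 → u_1 = 1.300000 - (-0.990703)/(3.669297) = 1.569998
u_1 = 1.569998: f = 0.146639, f' = 4.806639 → u_2 = 1.569998 - (0.146639)/(4.806639) = 1.539490
u_2 = 1.539490: f = 0.002214, f' = 4.662214 → u_3 = 1.539490 - (0.002214)/(4.662214) = 1.539016

1.53902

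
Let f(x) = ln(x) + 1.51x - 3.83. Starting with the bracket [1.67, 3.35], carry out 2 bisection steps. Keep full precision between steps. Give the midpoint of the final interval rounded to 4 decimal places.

f(1.670000) = -0.795476, f(3.350000) = 2.437460 (opposite signs)
step 1: m = 2.510000, f(m) = 0.880383 > 0 → root in [1.670000, 2.510000]
step 2: m = 2.090000, f(m) = 0.063064 > 0 → root in [1.670000, 2.090000]
Midpoint of [1.670000, 2.090000] = 1.880000

1.8800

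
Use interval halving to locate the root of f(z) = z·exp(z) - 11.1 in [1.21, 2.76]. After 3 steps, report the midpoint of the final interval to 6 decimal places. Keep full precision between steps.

f(1.210000) = -7.042284, f(2.760000) = 32.507567 (opposite signs)
step 1: m = 1.985000, f(m) = 3.348909 > 0 → root in [1.210000, 1.985000]
step 2: m = 1.597500, f(m) = -3.207287 < 0 → root in [1.597500, 1.985000]
step 3: m = 1.791250, f(m) = -0.357974 < 0 → root in [1.791250, 1.985000]
Midpoint of [1.791250, 1.985000] = 1.888125

1.888125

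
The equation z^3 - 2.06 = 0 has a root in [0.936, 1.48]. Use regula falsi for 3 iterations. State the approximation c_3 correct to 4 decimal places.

f(0.936000) = -1.239974, f(1.480000) = 1.181792
step 1: c = 1.214535, f(c) = -0.268446 < 0 → new bracket [1.214535, 1.480000]
step 2: c = 1.263674, f(c) = -0.042076 < 0 → new bracket [1.263674, 1.480000]
step 3: c = 1.271111, f(c) = -0.006237 < 0 → new bracket [1.271111, 1.480000]

1.2711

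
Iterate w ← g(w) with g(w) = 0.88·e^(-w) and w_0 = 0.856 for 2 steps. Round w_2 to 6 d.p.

w_1 = g(0.856000) = 0.373875
w_2 = g(0.373875) = 0.605495

0.605495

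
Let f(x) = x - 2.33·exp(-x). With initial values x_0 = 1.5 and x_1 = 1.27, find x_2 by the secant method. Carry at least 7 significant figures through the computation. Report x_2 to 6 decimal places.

0.881457

f(x_0) = 0.980107, f(x_1) = 0.615662
x_2 = 1.270000 - (0.615662)·(1.270000 - 1.500000)/(0.615662 - (0.980107)) = 0.881457; f(x_2) = -0.083580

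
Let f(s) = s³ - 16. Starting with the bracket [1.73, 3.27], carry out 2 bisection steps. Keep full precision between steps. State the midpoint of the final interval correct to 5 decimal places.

f(1.730000) = -10.822283, f(3.270000) = 18.965783 (opposite signs)
step 1: m = 2.500000, f(m) = -0.375000 < 0 → root in [2.500000, 3.270000]
step 2: m = 2.885000, f(m) = 8.012504 > 0 → root in [2.500000, 2.885000]
Midpoint of [2.500000, 2.885000] = 2.692500

2.69250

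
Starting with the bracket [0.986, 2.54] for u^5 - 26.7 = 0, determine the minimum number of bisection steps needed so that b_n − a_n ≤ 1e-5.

Initial width b − a = 2.54 − 0.986 = 1.554000.
After n steps the width is (b−a)/2^n; need (b−a)/2^n ≤ 1e-5.
So n ≥ log₂(1.554000/1e-5) = log₂(155400.0000) ≈ 17.2456.
Hence n = 18.

18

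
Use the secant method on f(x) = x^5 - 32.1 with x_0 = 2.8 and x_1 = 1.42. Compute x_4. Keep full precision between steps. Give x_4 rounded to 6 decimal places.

1.873371

Secant update: x_(k+1) = x_k − f(x_k)·(x_k − x_(k-1))/(f(x_k) − f(x_(k-1))).
f(x_0) = 140.003680, f(x_1) = -26.326466
x_2 = 1.420000 - (-26.326466)·(1.420000 - 2.800000)/(-26.326466 - (140.003680)) = 1.638424; f(x_2) = -20.293213
x_3 = 1.638424 - (-20.293213)·(1.638424 - 1.420000)/(-20.293213 - (-26.326466)) = 2.373107; f(x_3) = 43.163900
x_4 = 2.373107 - (43.163900)·(2.373107 - 1.638424)/(43.163900 - (-20.293213)) = 1.873371; f(x_4) = -9.026179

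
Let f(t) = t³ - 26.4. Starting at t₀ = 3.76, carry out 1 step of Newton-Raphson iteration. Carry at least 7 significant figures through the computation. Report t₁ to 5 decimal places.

Newton update: t ← t − f(t)/f'(t).
f'(t) = 3t²
t_0 = 3.760000: f = 26.757376, f' = 42.412800 → t_1 = 3.760000 - (26.757376)/(42.412800) = 3.129120

3.12912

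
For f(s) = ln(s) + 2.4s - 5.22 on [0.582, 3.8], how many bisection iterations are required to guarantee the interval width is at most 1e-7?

Initial width b − a = 3.8 − 0.582 = 3.218000.
After n steps the width is (b−a)/2^n; need (b−a)/2^n ≤ 1e-7.
So n ≥ log₂(3.218000/1e-7) = log₂(32180000.0000) ≈ 24.9397.
Hence n = 25.

25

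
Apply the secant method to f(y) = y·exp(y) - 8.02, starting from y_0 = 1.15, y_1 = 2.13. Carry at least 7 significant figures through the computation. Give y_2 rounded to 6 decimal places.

f(y_0) = -4.388078, f(y_1) = 9.903666
y_2 = 2.130000 - (9.903666)·(2.130000 - 1.150000)/(9.903666 - (-4.388078)) = 1.450895; f(y_2) = -1.829129

1.450895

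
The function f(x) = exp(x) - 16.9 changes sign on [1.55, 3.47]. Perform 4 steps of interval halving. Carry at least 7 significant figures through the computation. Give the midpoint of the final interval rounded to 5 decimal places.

f(1.550000) = -12.188530, f(3.470000) = 15.236742 (opposite signs)
step 1: m = 2.510000, f(m) = -4.595070 < 0 → root in [2.510000, 3.470000]
step 2: m = 2.990000, f(m) = 2.985682 > 0 → root in [2.510000, 2.990000]
step 3: m = 2.750000, f(m) = -1.257368 < 0 → root in [2.750000, 2.990000]
step 4: m = 2.870000, f(m) = 0.737018 > 0 → root in [2.750000, 2.870000]
Midpoint of [2.750000, 2.870000] = 2.810000

2.81000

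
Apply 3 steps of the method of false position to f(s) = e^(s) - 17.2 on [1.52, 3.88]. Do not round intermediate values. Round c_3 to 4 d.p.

f(1.520000) = -12.627775, f(3.880000) = 31.224215
step 1: c = 2.199594, f(c) = -8.178650 < 0 → new bracket [2.199594, 3.880000]
step 2: c = 2.548387, f(c) = -4.413535 < 0 → new bracket [2.548387, 3.880000]
step 3: c = 2.713300, f(c) = -2.121047 < 0 → new bracket [2.713300, 3.880000]

2.7133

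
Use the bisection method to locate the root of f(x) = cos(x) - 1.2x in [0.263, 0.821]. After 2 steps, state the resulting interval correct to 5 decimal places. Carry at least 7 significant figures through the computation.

f(0.263000) = 0.650014, f(0.821000) = -0.303710 (opposite signs)
step 1: m = 0.542000, f(m) = 0.206279 > 0 → root in [0.542000, 0.821000]
step 2: m = 0.681500, f(m) = -0.041171 < 0 → root in [0.542000, 0.681500]

[0.54200, 0.68150]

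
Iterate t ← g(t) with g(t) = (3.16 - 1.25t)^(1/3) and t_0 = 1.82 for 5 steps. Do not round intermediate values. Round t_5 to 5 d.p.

t_1 = g(1.820000) = 0.960095
t_2 = g(0.960095) = 1.251440
t_3 = g(1.251440) = 1.168559
t_4 = g(1.168559) = 1.193320
t_5 = g(1.193320) = 1.186030

1.18603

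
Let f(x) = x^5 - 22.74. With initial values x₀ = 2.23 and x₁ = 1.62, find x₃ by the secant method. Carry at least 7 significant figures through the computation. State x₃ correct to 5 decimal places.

Secant update: x_(k+1) = x_k − f(x_k)·(x_k − x_(k-1))/(f(x_k) − f(x_(k-1))).
f(x_0) = 32.407308, f(x_1) = -11.582290
x_2 = 1.620000 - (-11.582290)·(1.620000 - 2.230000)/(-11.582290 - (32.407308)) = 1.780611; f(x_2) = -4.840339
x_3 = 1.780611 - (-4.840339)·(1.780611 - 1.620000)/(-4.840339 - (-11.582290)) = 1.895920; f(x_3) = 1.756272

1.89592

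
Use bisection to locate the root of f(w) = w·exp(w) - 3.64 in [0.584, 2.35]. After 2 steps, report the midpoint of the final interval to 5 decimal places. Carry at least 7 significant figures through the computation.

1.24625

f(0.584000) = -2.592773, f(2.350000) = 21.001089 (opposite signs)
step 1: m = 1.467000, f(m) = 2.721216 > 0 → root in [0.584000, 1.467000]
step 2: m = 1.025500, f(m) = -0.780404 < 0 → root in [1.025500, 1.467000]
Midpoint of [1.025500, 1.467000] = 1.246250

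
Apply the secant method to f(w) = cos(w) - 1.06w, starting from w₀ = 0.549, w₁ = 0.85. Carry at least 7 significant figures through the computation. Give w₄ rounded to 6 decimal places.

0.713364

Secant update: w_(k+1) = w_k − f(w_k)·(w_k − w_(k-1))/(f(w_k) − f(w_(k-1))).
f(w_0) = 0.271107, f(w_1) = -0.241017
w_2 = 0.850000 - (-0.241017)·(0.850000 - 0.549000)/(-0.241017 - (0.271107)) = 0.708343; f(w_2) = 0.008598
w_3 = 0.708343 - (0.008598)·(0.708343 - 0.850000)/(0.008598 - (-0.241017)) = 0.713222; f(w_3) = 0.000242
w_4 = 0.713222 - (0.000242)·(0.713222 - 0.708343)/(0.000242 - (0.008598)) = 0.713364; f(w_4) = -0.000000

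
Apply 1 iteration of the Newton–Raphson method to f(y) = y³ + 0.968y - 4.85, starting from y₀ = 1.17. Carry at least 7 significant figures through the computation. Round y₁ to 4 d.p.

1.5869

Newton update: y ← y − f(y)/f'(y).
f'(y) = 3y² + 0.968
y_0 = 1.170000: f = -2.115827, f' = 5.074700 → y_1 = 1.170000 - (-2.115827)/(5.074700) = 1.586936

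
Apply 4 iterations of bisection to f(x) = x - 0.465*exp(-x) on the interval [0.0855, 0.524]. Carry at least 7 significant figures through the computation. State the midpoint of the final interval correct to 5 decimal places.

0.34586

f(0.085500) = -0.341395, f(0.524000) = 0.248652 (opposite signs)
step 1: m = 0.304750, f(m) = -0.038098 < 0 → root in [0.304750, 0.524000]
step 2: m = 0.414375, f(m) = 0.107125 > 0 → root in [0.304750, 0.414375]
step 3: m = 0.359563, f(m) = 0.035001 > 0 → root in [0.304750, 0.359563]
step 4: m = 0.332156, f(m) = -0.001423 < 0 → root in [0.332156, 0.359563]
Midpoint of [0.332156, 0.359563] = 0.345859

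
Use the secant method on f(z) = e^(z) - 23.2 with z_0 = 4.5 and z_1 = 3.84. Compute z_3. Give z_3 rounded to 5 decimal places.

Secant update: z_(k+1) = z_k − f(z_k)·(z_k − z_(k-1))/(f(z_k) − f(z_(k-1))).
f(z_0) = 66.817131, f(z_1) = 23.325474
z_2 = 3.840000 - (23.325474)·(3.840000 - 4.500000)/(23.325474 - (66.817131)) = 3.486028; f(z_2) = 9.455992
z_3 = 3.486028 - (9.455992)·(3.486028 - 3.840000)/(9.455992 - (23.325474)) = 3.244696; f(z_3) = 2.453914

3.24470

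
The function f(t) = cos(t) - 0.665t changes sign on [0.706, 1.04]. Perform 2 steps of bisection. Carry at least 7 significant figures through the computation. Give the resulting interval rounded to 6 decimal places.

[0.873000, 0.956500]

f(0.706000) = 0.291473, f(1.040000) = -0.185380 (opposite signs)
step 1: m = 0.873000, f(m) = 0.061986 > 0 → root in [0.873000, 1.040000]
step 2: m = 0.956500, f(m) = -0.059689 < 0 → root in [0.873000, 0.956500]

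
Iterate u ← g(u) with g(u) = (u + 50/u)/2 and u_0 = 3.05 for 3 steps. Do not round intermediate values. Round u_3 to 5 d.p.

7.07985

u_1 = g(3.050000) = 9.721721
u_2 = g(9.721721) = 7.432422
u_3 = g(7.432422) = 7.079852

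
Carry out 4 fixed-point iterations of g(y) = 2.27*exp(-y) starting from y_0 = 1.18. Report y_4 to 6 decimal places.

y_1 = g(1.180000) = 0.697523
y_2 = g(0.697523) = 1.130045
y_3 = g(1.130045) = 0.733253
y_4 = g(0.733253) = 1.090381

1.090381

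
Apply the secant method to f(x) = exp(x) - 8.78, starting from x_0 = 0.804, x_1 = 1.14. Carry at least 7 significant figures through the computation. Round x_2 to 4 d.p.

f(x_0) = -6.545539, f(x_1) = -5.653232
x_2 = 1.140000 - (-5.653232)·(1.140000 - 0.804000)/(-5.653232 - (-6.545539)) = 3.268735; f(x_2) = 17.498069

3.2687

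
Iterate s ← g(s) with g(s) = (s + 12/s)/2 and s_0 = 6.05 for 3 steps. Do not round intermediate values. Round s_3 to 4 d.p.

s_1 = g(6.050000) = 4.016736
s_2 = g(4.016736) = 3.502118
s_3 = g(3.502118) = 3.464308

3.4643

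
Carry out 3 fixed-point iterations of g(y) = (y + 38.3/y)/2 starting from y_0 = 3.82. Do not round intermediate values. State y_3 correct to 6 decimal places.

6.188821

y_1 = g(3.820000) = 6.923089
y_2 = g(6.923089) = 6.227651
y_3 = g(6.227651) = 6.188821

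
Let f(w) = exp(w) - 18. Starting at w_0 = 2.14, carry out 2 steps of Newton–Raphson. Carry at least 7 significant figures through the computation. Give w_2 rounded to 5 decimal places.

2.95031

Newton update: w ← w − f(w)/f'(w).
f'(w) = exp(w)
w_0 = 2.140000: f = -9.500562, f' = 8.499438 → w_1 = 2.140000 - (-9.500562)/(8.499438) = 3.257787
w_1 = 3.257787: f = 7.991958, f' = 25.991958 → w_2 = 3.257787 - (7.991958)/(25.991958) = 2.950309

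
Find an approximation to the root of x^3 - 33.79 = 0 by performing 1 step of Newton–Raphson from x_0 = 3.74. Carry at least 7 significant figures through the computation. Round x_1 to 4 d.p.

f'(x) = 3x^2
x_0 = 3.740000: f = 18.523624, f' = 41.962800 → x_1 = 3.740000 - (18.523624)/(41.962800) = 3.298570

3.2986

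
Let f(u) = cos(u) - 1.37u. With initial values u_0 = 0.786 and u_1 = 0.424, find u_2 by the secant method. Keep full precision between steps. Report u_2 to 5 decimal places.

0.59478

f(u_0) = -0.370139, f(u_1) = 0.330571
u_2 = 0.424000 - (0.330571)·(0.424000 - 0.786000)/(0.330571 - (-0.370139)) = 0.594779; f(u_2) = 0.013425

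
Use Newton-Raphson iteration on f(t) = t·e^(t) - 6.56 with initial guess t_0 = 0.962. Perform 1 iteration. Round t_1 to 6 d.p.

Newton update: t ← t − f(t)/f'(t).
f'(t) = (t + 1)·e^(t)
t_0 = 0.962000: f = -4.042518, f' = 5.134407 → t_1 = 0.962000 - (-4.042518)/(5.134407) = 1.749339

1.749339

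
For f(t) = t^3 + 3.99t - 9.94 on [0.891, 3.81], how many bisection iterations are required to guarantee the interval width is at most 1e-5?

19

Initial width b − a = 3.81 − 0.891 = 2.919000.
After n steps the width is (b−a)/2^n; need (b−a)/2^n ≤ 1e-5.
So n ≥ log₂(2.919000/1e-5) = log₂(291900.0000) ≈ 18.1551.
Hence n = 19.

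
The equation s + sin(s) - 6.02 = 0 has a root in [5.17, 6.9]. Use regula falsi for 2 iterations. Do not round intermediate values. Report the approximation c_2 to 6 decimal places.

False-position update: c = (a·f(b) − b·f(a))/(f(b) − f(a)); replace the endpoint whose sign matches f(c).
f(5.170000) = -1.747111, f(6.900000) = 1.458440
step 1: c = 6.112896, f(c) = -0.076571 < 0 → new bracket [6.112896, 6.900000]
step 2: c = 6.152159, f(c) = 0.001508 > 0 → new bracket [6.112896, 6.152159]

6.152159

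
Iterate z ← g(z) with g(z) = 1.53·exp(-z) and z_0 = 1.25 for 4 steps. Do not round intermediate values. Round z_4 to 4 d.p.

0.8651

z_1 = g(1.250000) = 0.438352
z_2 = g(0.438352) = 0.987001
z_3 = g(0.987001) = 0.570220
z_4 = g(0.570220) = 0.865064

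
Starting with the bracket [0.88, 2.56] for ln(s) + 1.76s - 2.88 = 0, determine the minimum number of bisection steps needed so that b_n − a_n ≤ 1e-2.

8

Initial width b − a = 2.56 − 0.88 = 1.680000.
After n steps the width is (b−a)/2^n; need (b−a)/2^n ≤ 1e-2.
So n ≥ log₂(1.680000/1e-2) = log₂(168.0000) ≈ 7.3923.
Hence n = 8.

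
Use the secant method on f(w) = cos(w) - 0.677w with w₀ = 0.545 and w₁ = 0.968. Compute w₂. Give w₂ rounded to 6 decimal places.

0.902926

f(w_0) = 0.486162, f(w_1) = -0.088388
w_2 = 0.968000 - (-0.088388)·(0.968000 - 0.545000)/(-0.088388 - (0.486162)) = 0.902926; f(w_2) = 0.008034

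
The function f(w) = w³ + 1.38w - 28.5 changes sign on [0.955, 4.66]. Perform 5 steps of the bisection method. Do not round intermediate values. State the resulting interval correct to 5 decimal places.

f(0.955000) = -26.311116, f(4.660000) = 79.125496 (opposite signs)
step 1: m = 2.807500, f(m) = -2.496777 < 0 → root in [2.807500, 4.660000]
step 2: m = 3.733750, f(m) = 28.704370 > 0 → root in [2.807500, 3.733750]
step 3: m = 3.270625, f(m) = 10.999299 > 0 → root in [2.807500, 3.270625]
step 4: m = 3.039062, f(m) = 3.762386 > 0 → root in [2.807500, 3.039062]
step 5: m = 2.923281, f(m) = 0.515242 > 0 → root in [2.807500, 2.923281]

[2.80750, 2.92328]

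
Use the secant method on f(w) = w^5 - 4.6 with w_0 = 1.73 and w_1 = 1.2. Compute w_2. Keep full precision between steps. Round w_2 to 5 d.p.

f(w_0) = 10.896389, f(w_1) = -2.111680
w_2 = 1.200000 - (-2.111680)·(1.200000 - 1.730000)/(-2.111680 - (10.896389)) = 1.286038; f(w_2) = -1.082215

1.28604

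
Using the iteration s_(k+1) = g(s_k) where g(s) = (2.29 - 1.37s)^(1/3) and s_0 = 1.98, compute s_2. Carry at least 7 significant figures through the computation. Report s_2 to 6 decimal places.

s_1 = g(1.980000) = -0.750429
s_2 = g(-0.750429) = 1.491521

1.491521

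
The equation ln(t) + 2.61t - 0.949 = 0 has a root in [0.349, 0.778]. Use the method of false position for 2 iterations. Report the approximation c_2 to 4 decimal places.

f(0.349000) = -1.090793, f(0.778000) = 0.830551
step 1: c = 0.592554, f(c) = 0.074251 > 0 → new bracket [0.349000, 0.592554]
step 2: c = 0.577031, f(c) = 0.007193 > 0 → new bracket [0.349000, 0.577031]

0.5770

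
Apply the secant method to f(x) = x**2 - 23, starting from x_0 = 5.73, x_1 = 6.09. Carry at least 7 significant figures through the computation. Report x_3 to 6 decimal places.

Secant update: x_(k+1) = x_k − f(x_k)·(x_k − x_(k-1))/(f(x_k) − f(x_(k-1))).
f(x_0) = 9.832900, f(x_1) = 14.088100
x_2 = 6.090000 - (14.088100)·(6.090000 - 5.730000)/(14.088100 - (9.832900)) = 4.898113; f(x_2) = 0.991515
x_3 = 4.898113 - (0.991515)·(4.898113 - 6.090000)/(0.991515 - (14.088100)) = 4.807878; f(x_3) = 0.115693

4.807878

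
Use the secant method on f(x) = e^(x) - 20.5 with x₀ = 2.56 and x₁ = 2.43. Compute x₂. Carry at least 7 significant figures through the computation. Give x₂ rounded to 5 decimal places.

f(x_0) = -7.564183, f(x_1) = -9.141118
x_2 = 2.430000 - (-9.141118)·(2.430000 - 2.560000)/(-9.141118 - (-7.564183)) = 3.183579; f(x_2) = 3.632972

3.18358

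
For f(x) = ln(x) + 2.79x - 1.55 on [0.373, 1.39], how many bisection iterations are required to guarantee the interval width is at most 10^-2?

Initial width b − a = 1.39 − 0.373 = 1.017000.
After n steps the width is (b−a)/2^n; need (b−a)/2^n ≤ 10^-2.
So n ≥ log₂(1.017000/10^-2) = log₂(101.7000) ≈ 6.6682.
Hence n = 7.

7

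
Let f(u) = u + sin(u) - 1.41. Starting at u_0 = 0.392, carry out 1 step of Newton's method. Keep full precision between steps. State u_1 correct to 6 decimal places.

Newton update: u ← u − f(u)/f'(u).
f'(u) = 1 + cos(u)
u_0 = 0.392000: f = -0.635963, f' = 1.924147 → u_1 = 0.392000 - (-0.635963)/(1.924147) = 0.722517

0.722517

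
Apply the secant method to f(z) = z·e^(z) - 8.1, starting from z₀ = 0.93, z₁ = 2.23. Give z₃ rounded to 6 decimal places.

f(z_0) = -5.742906, f(z_1) = 12.638701
z_2 = 2.230000 - (12.638701)·(2.230000 - 0.930000)/(12.638701 - (-5.742906)) = 1.336155; f(z_2) = -3.016750
z_3 = 1.336155 - (-3.016750)·(1.336155 - 2.230000)/(-3.016750 - (12.638701)) = 1.508396; f(z_3) = -1.282845

1.508396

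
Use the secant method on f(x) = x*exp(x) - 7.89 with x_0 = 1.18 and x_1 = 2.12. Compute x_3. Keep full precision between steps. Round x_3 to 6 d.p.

1.551507

f(x_0) = -4.049838, f(x_1) = 9.772011
x_2 = 2.120000 - (9.772011)·(2.120000 - 1.180000)/(9.772011 - (-4.049838)) = 1.455422; f(x_2) = -1.651631
x_3 = 1.455422 - (-1.651631)·(1.455422 - 2.120000)/(-1.651631 - (9.772011)) = 1.551507; f(x_3) = -0.569095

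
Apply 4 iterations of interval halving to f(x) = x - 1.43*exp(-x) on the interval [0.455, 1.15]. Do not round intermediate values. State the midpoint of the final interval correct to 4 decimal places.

f(0.455000) = -0.452261, f(1.150000) = 0.697209 (opposite signs)
step 1: m = 0.802500, f(m) = 0.161564 > 0 → root in [0.455000, 0.802500]
step 2: m = 0.628750, f(m) = -0.133809 < 0 → root in [0.628750, 0.802500]
step 3: m = 0.715625, f(m) = 0.016517 > 0 → root in [0.628750, 0.715625]
step 4: m = 0.672187, f(m) = -0.057957 < 0 → root in [0.672187, 0.715625]
Midpoint of [0.672187, 0.715625] = 0.693906

0.6939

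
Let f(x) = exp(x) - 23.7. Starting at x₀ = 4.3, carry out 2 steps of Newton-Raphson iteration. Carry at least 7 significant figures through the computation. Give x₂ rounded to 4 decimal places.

3.2553

f'(x) = exp(x)
x_0 = 4.300000: f = 49.999794, f' = 73.699794 → x_1 = 4.300000 - (49.999794)/(73.699794) = 3.621575
x_1 = 3.621575: f = 13.696415, f' = 37.396415 → x_2 = 3.621575 - (13.696415)/(37.396415) = 3.255325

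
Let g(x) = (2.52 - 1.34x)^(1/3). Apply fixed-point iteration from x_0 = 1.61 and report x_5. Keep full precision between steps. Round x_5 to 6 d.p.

1.031525

x_1 = g(1.610000) = 0.713087
x_2 = g(0.713087) = 1.160883
x_3 = g(1.160883) = 0.987995
x_4 = g(0.987995) = 1.061502
x_5 = g(1.061502) = 1.031525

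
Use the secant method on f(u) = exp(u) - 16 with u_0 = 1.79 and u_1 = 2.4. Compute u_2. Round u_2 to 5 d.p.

f(u_0) = -10.010548, f(u_1) = -4.976824
u_2 = 2.400000 - (-4.976824)·(2.400000 - 1.790000)/(-4.976824 - (-10.010548)) = 3.003105; f(u_2) = 4.147993

3.00310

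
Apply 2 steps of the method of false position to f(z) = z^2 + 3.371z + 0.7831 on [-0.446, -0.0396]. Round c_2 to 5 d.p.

False-position update: c = (a·f(b) − b·f(a))/(f(b) − f(a)); replace the endpoint whose sign matches f(c).
f(-0.446000) = -0.521450, f(-0.039600) = 0.651177
step 1: c = -0.265280, f(c) = -0.040785 < 0 → new bracket [-0.265280, -0.039600]
step 2: c = -0.251978, f(c) = -0.002825 < 0 → new bracket [-0.251978, -0.039600]

-0.25198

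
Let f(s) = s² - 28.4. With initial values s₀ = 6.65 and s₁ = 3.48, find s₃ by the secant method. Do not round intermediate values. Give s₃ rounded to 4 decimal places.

5.3812

f(s_0) = 15.822500, f(s_1) = -16.289600
s_2 = 3.480000 - (-16.289600)·(3.480000 - 6.650000)/(-16.289600 - (15.822500)) = 5.088055; f(s_2) = -2.511693
s_3 = 5.088055 - (-2.511693)·(5.088055 - 3.480000)/(-2.511693 - (-16.289600)) = 5.381202; f(s_3) = 0.557330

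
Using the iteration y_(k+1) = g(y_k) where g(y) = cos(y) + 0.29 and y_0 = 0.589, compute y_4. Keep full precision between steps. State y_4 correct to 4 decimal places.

y_1 = g(0.589000) = 1.121497
y_2 = g(1.121497) = 0.724335
y_3 = g(0.724335) = 1.038940
y_4 = g(1.038940) = 0.797134

0.7971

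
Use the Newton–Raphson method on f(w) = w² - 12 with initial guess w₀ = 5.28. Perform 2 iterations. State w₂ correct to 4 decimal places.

f'(w) = 2w
w_0 = 5.280000: f = 15.878400, f' = 10.560000 → w_1 = 5.280000 - (15.878400)/(10.560000) = 3.776364
w_1 = 3.776364: f = 2.260922, f' = 7.552727 → w_2 = 3.776364 - (2.260922)/(7.552727) = 3.477012

3.4770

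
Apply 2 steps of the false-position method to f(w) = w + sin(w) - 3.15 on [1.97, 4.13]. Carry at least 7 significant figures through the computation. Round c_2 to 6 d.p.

3.389335

f(1.970000) = -0.258629, f(4.130000) = 0.144849
step 1: c = 3.354558, f(c) = -0.006801 < 0 → new bracket [3.354558, 4.130000]
step 2: c = 3.389335, f(c) = -0.005881 < 0 → new bracket [3.389335, 4.130000]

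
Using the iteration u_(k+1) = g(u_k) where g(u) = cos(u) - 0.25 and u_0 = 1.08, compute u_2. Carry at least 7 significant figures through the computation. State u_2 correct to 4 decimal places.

0.7256

u_1 = g(1.080000) = 0.221328
u_2 = g(0.221328) = 0.725607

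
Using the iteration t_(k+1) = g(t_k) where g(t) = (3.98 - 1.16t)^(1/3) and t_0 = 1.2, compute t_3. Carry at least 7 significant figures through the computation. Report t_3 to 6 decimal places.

t_1 = g(1.200000) = 1.372950
t_2 = g(1.372950) = 1.336515
t_3 = g(1.336515) = 1.344356

1.344356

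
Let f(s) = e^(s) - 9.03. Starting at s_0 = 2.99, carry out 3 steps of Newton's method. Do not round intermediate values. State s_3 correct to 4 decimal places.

f'(s) = e^(s)
s_0 = 2.990000: f = 10.855682, f' = 19.885682 → s_1 = 2.990000 - (10.855682)/(19.885682) = 2.444096
s_1 = 2.444096: f = 2.490126, f' = 11.520126 → s_2 = 2.444096 - (2.490126)/(11.520126) = 2.227941
s_2 = 2.227941: f = 0.250739, f' = 9.280739 → s_3 = 2.227941 - (0.250739)/(9.280739) = 2.200924

2.2009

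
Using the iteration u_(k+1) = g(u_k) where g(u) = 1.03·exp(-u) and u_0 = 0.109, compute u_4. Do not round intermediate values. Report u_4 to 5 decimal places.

u_1 = g(0.109000) = 0.923632
u_2 = g(0.923632) = 0.408986
u_3 = g(0.408986) = 0.684253
u_4 = g(0.684253) = 0.519601

0.51960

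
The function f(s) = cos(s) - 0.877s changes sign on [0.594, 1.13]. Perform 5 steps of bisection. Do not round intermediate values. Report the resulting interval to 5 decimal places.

f(0.594000) = 0.307771, f(1.130000) = -0.564350 (opposite signs)
step 1: m = 0.862000, f(m) = -0.105054 < 0 → root in [0.594000, 0.862000]
step 2: m = 0.728000, f(m) = 0.108051 > 0 → root in [0.728000, 0.862000]
step 3: m = 0.795000, f(m) = 0.003070 > 0 → root in [0.795000, 0.862000]
step 4: m = 0.828500, f(m) = -0.050613 < 0 → root in [0.795000, 0.828500]
step 5: m = 0.811750, f(m) = -0.023675 < 0 → root in [0.795000, 0.811750]

[0.79500, 0.81175]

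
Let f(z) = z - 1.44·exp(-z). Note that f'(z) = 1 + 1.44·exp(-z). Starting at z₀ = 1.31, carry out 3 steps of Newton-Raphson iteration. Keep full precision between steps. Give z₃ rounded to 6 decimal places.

0.708810

z_0 = 1.310000: f = 0.921459, f' = 1.388541 → z_1 = 1.310000 - (0.921459)/(1.388541) = 0.646383
z_1 = 0.646383: f = -0.108087, f' = 1.754470 → z_2 = 0.646383 - (-0.108087)/(1.754470) = 0.707990
z_2 = 0.707990: f = -0.001403, f' = 1.709392 → z_3 = 0.707990 - (-0.001403)/(1.709392) = 0.708810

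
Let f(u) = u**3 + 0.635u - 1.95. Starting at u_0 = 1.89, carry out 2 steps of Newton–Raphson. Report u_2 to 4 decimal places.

f'(u) = 3u**2 + 0.635
u_0 = 1.890000: f = 6.001419, f' = 11.351300 → u_1 = 1.890000 - (6.001419)/(11.351300) = 1.361301
u_1 = 1.361301: f = 1.437109, f' = 6.194423 → u_2 = 1.361301 - (1.437109)/(6.194423) = 1.129301

1.1293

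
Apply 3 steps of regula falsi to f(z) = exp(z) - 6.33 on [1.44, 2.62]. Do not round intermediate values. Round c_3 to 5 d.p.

False-position update: c = (a·f(b) − b·f(a))/(f(b) − f(a)); replace the endpoint whose sign matches f(c).
f(1.440000) = -2.109304, f(2.620000) = 7.405724
step 1: c = 1.701584, f(c) = -0.847375 < 0 → new bracket [1.701584, 2.620000]
step 2: c = 1.795881, f(c) = -0.305220 < 0 → new bracket [1.795881, 2.620000]
step 3: c = 1.828502, f(c) = -0.105446 < 0 → new bracket [1.828502, 2.620000]

1.82850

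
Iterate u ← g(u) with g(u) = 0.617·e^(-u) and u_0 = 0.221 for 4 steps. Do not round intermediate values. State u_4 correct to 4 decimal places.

u_1 = g(0.221000) = 0.494659
u_2 = g(0.494659) = 0.376233
u_3 = g(0.376233) = 0.423535
u_4 = g(0.423535) = 0.403967

0.4040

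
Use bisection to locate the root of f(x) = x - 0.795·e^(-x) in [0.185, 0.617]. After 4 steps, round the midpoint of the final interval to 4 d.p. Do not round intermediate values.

f(0.185000) = -0.475728, f(0.617000) = 0.188049 (opposite signs)
step 1: m = 0.401000, f(m) = -0.131372 < 0 → root in [0.401000, 0.617000]
step 2: m = 0.509000, f(m) = 0.031128 > 0 → root in [0.401000, 0.509000]
step 3: m = 0.455000, f(m) = -0.049386 < 0 → root in [0.455000, 0.509000]
step 4: m = 0.482000, f(m) = -0.008950 < 0 → root in [0.482000, 0.509000]
Midpoint of [0.482000, 0.509000] = 0.495500

0.4955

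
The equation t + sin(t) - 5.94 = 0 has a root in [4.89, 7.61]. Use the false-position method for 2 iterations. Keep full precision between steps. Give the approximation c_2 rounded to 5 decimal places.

6.11573

f(4.890000) = -2.034269, f(7.610000) = 2.640384
step 1: c = 6.073662, f(c) = -0.074331 < 0 → new bracket [6.073662, 7.610000]
step 2: c = 6.115728, f(c) = 0.009053 > 0 → new bracket [6.073662, 6.115728]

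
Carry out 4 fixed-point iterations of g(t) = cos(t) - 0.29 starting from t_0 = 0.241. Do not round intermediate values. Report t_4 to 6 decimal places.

t_1 = g(0.241000) = 0.681100
t_2 = g(0.681100) = 0.486881
t_3 = g(0.486881) = 0.593797
t_4 = g(0.593797) = 0.538822

0.538822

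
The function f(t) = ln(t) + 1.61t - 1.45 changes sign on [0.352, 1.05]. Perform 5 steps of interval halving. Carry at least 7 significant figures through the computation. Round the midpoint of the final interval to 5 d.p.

0.93003

f(0.352000) = -1.927404, f(1.050000) = 0.289290 (opposite signs)
step 1: m = 0.701000, f(m) = -0.676637 < 0 → root in [0.701000, 1.050000]
step 2: m = 0.875500, f(m) = -0.173405 < 0 → root in [0.875500, 1.050000]
step 3: m = 0.962750, f(m) = 0.062066 > 0 → root in [0.875500, 0.962750]
step 4: m = 0.919125, f(m) = -0.054542 < 0 → root in [0.919125, 0.962750]
step 5: m = 0.940937, f(m) = 0.004031 > 0 → root in [0.919125, 0.940937]
Midpoint of [0.919125, 0.940937] = 0.930031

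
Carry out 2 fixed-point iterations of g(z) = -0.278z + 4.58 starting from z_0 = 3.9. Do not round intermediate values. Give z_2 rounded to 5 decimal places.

3.60817

z_1 = g(3.900000) = 3.495800
z_2 = g(3.495800) = 3.608168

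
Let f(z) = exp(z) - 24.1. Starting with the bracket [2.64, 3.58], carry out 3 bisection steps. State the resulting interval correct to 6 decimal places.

[3.110000, 3.227500]

f(2.640000) = -10.086796, f(3.580000) = 11.773541 (opposite signs)
step 1: m = 3.110000, f(m) = -1.678956 < 0 → root in [3.110000, 3.580000]
step 2: m = 3.345000, f(m) = 4.260576 > 0 → root in [3.110000, 3.345000]
step 3: m = 3.227500, f(m) = 1.116537 > 0 → root in [3.110000, 3.227500]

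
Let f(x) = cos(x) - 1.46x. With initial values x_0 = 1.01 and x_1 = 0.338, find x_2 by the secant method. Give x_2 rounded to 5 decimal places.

0.55511

f(x_0) = -0.942739, f(x_1) = 0.449940
x_2 = 0.338000 - (0.449940)·(0.338000 - 1.010000)/(0.449940 - (-0.942739)) = 0.555106; f(x_2) = 0.039389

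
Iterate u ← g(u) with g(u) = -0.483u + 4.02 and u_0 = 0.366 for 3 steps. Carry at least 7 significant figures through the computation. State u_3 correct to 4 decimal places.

2.9749

u_1 = g(0.366000) = 3.843222
u_2 = g(3.843222) = 2.163724
u_3 = g(2.163724) = 2.974921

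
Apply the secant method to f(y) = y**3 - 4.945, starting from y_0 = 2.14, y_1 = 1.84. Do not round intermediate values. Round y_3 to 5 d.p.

Secant update: y_(k+1) = y_k − f(y_k)·(y_k − y_(k-1))/(f(y_k) − f(y_(k-1))).
f(y_0) = 4.855344, f(y_1) = 1.284504
y_2 = 1.840000 - (1.284504)·(1.840000 - 2.140000)/(1.284504 - (4.855344)) = 1.732084; f(y_2) = 0.251450
y_3 = 1.732084 - (0.251450)·(1.732084 - 1.840000)/(0.251450 - (1.284504)) = 1.705817; f(y_3) = 0.018603

1.70582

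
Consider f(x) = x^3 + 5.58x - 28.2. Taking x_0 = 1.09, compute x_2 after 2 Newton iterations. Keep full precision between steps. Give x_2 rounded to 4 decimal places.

Newton update: x ← x − f(x)/f'(x).
f'(x) = 3x^2 + 5.58
x_0 = 1.090000: f = -20.822771, f' = 9.144300 → x_1 = 1.090000 - (-20.822771)/(9.144300) = 3.367131
x_1 = 3.367131: f = 28.763687, f' = 39.592718 → x_2 = 3.367131 - (28.763687)/(39.592718) = 2.640642

2.6406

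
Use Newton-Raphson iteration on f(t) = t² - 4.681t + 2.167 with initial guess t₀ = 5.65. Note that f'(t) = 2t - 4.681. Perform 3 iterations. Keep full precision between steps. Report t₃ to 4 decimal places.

4.1603

Newton update: t ← t − f(t)/f'(t).
t_0 = 5.650000: f = 7.641850, f' = 6.619000 → t_1 = 5.650000 - (7.641850)/(6.619000) = 4.495468
t_1 = 4.495468: f = 1.332945, f' = 4.309935 → t_2 = 4.495468 - (1.332945)/(4.309935) = 4.186195
t_2 = 4.186195: f = 0.095650, f' = 3.691390 → t_3 = 4.186195 - (0.095650)/(3.691390) = 4.160283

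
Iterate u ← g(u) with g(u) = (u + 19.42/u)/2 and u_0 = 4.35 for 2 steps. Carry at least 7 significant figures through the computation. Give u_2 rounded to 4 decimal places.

4.4068

u_1 = g(4.350000) = 4.407184
u_2 = g(4.407184) = 4.406813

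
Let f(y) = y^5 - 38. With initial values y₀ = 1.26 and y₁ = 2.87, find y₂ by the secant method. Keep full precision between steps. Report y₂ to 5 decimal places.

1.55271

f(y_0) = -34.824203, f(y_1) = 156.719517
y_2 = 2.870000 - (156.719517)·(2.870000 - 1.260000)/(156.719517 - (-34.824203)) = 1.552711; f(y_2) = -28.974875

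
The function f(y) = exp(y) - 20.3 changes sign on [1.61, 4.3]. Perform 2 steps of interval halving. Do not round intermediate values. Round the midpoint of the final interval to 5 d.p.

3.29125

f(1.610000) = -15.297189, f(4.300000) = 53.399794 (opposite signs)
step 1: m = 2.955000, f(m) = -1.098277 < 0 → root in [2.955000, 4.300000]
step 2: m = 3.627500, f(m) = 17.318652 > 0 → root in [2.955000, 3.627500]
Midpoint of [2.955000, 3.627500] = 3.291250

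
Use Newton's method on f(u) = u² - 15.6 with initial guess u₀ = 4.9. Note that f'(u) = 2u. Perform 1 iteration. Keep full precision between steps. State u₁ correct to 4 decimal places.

4.0418

u_0 = 4.900000: f = 8.410000, f' = 9.800000 → u_1 = 4.900000 - (8.410000)/(9.800000) = 4.041837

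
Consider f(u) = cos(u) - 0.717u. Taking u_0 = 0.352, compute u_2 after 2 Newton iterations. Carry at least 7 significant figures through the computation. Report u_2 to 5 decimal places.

0.88656

f'(u) = -sin(u) - 0.717
u_0 = 0.352000: f = 0.686301, f' = -1.061776 → u_1 = 0.352000 - (0.686301)/(-1.061776) = 0.998371
u_1 = 0.998371: f = -0.174160, f' = -1.557590 → u_2 = 0.998371 - (-0.174160)/(-1.557590) = 0.886557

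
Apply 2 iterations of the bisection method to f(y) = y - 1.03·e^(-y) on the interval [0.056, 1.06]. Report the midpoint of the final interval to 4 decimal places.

0.6835

f(0.056000) = -0.917905, f(1.060000) = 0.703151 (opposite signs)
step 1: m = 0.558000, f(m) = -0.031523 < 0 → root in [0.558000, 1.060000]
step 2: m = 0.809000, f(m) = 0.350338 > 0 → root in [0.558000, 0.809000]
Midpoint of [0.558000, 0.809000] = 0.683500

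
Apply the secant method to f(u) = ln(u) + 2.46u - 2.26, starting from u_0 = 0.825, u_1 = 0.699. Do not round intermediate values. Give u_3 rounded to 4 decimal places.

0.9424

Secant update: u_(k+1) = u_k − f(u_k)·(u_k − u_(k-1))/(f(u_k) − f(u_(k-1))).
f(u_0) = -0.422872, f(u_1) = -0.898565
u_2 = 0.699000 - (-0.898565)·(0.699000 - 0.825000)/(-0.898565 - (-0.422872)) = 0.937009; f(u_2) = -0.020020
u_3 = 0.937009 - (-0.020020)·(0.937009 - 0.699000)/(-0.020020 - (-0.898565)) = 0.942433; f(u_3) = -0.000906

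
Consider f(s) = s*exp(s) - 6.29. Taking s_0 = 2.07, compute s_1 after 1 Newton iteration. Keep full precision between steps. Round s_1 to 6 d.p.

1.654270

f'(s) = (s+1)*exp(s)
s_0 = 2.070000: f = 10.114384, f' = 24.329207 → s_1 = 2.070000 - (10.114384)/(24.329207) = 1.654270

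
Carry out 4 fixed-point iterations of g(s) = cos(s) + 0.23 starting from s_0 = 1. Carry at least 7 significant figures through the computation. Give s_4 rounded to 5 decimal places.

s_1 = g(1.000000) = 0.770302
s_2 = g(0.770302) = 0.947700
s_3 = g(0.947700) = 0.813552
s_4 = g(0.813552) = 0.916921

0.91692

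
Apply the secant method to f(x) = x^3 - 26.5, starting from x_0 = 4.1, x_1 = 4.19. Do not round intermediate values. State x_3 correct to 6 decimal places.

Secant update: x_(k+1) = x_k − f(x_k)·(x_k − x_(k-1))/(f(x_k) − f(x_(k-1))).
f(x_0) = 42.421000, f(x_1) = 47.060059
x_2 = 4.190000 - (47.060059)·(4.190000 - 4.100000)/(47.060059 - (42.421000)) = 3.277012; f(x_2) = 8.691201
x_3 = 3.277012 - (8.691201)·(3.277012 - 4.190000)/(8.691201 - (47.060059)) = 3.070205; f(x_3) = 2.440229

3.070205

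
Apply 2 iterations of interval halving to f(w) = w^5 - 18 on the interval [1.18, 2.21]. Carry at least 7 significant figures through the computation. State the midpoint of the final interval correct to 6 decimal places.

f(1.180000) = -15.712242, f(2.210000) = 34.718297 (opposite signs)
step 1: m = 1.695000, f(m) = -4.009008 < 0 → root in [1.695000, 2.210000]
step 2: m = 1.952500, f(m) = 10.376264 > 0 → root in [1.695000, 1.952500]
Midpoint of [1.695000, 1.952500] = 1.823750

1.823750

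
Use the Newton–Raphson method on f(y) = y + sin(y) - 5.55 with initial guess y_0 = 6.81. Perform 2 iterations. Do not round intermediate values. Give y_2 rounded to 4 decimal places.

5.9126

Newton update: y ← y − f(y)/f'(y).
f'(y) = 1 + cos(y)
y_0 = 6.810000: f = 1.762782, f' = 1.864413 → y_1 = 6.810000 - (1.762782)/(1.864413) = 5.864511
y_1 = 5.864511: f = -0.092039, f' = 1.913629 → y_2 = 5.864511 - (-0.092039)/(1.913629) = 5.912607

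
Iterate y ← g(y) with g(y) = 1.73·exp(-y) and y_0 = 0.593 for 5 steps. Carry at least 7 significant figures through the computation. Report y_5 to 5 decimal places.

0.85000

y_1 = g(0.593000) = 0.956114
y_2 = g(0.956114) = 0.664984
y_3 = g(0.664984) = 0.889707
y_4 = g(0.889707) = 0.710642
y_5 = g(0.710642) = 0.849998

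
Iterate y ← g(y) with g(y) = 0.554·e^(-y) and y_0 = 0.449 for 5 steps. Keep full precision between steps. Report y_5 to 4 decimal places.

0.3786

y_1 = g(0.449000) = 0.353599
y_2 = g(0.353599) = 0.388995
y_3 = g(0.388995) = 0.375467
y_4 = g(0.375467) = 0.380581
y_5 = g(0.380581) = 0.378639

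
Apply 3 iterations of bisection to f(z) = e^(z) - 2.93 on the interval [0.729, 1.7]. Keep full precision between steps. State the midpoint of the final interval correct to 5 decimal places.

f(0.729000) = -0.856993, f(1.700000) = 2.543947 (opposite signs)
step 1: m = 1.214500, f(m) = 0.438609 > 0 → root in [0.729000, 1.214500]
step 2: m = 0.971750, f(m) = -0.287435 < 0 → root in [0.971750, 1.214500]
step 3: m = 1.093125, f(m) = 0.053583 > 0 → root in [0.971750, 1.093125]
Midpoint of [0.971750, 1.093125] = 1.032437

1.03244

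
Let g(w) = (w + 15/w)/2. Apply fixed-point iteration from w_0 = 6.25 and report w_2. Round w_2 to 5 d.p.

w_1 = g(6.250000) = 4.325000
w_2 = g(4.325000) = 3.896604

3.89660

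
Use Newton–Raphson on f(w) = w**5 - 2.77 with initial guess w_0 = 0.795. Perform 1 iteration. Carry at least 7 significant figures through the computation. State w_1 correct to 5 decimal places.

2.02289

f'(w) = 5w**4
w_0 = 0.795000: f = -2.452433, f' = 1.997278 → w_1 = 0.795000 - (-2.452433)/(1.997278) = 2.022888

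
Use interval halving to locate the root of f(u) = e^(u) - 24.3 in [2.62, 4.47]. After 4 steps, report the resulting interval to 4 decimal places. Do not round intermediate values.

[3.0825, 3.1981]

f(2.620000) = -10.564276, f(4.470000) = 63.056723 (opposite signs)
step 1: m = 3.545000, f(m) = 10.339685 > 0 → root in [2.620000, 3.545000]
step 2: m = 3.082500, f(m) = -2.487134 < 0 → root in [3.082500, 3.545000]
step 3: m = 3.313750, f(m) = 3.188012 > 0 → root in [3.082500, 3.313750]
step 4: m = 3.198125, f(m) = 0.186575 > 0 → root in [3.082500, 3.198125]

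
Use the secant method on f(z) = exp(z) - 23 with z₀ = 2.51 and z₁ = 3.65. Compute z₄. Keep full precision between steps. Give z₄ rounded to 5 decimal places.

3.13866

Secant update: z_(k+1) = z_k − f(z_k)·(z_k − z_(k-1))/(f(z_k) − f(z_(k-1))).
f(z_0) = -10.695070, f(z_1) = 15.474666
z_2 = 3.650000 - (15.474666)·(3.650000 - 2.510000)/(15.474666 - (-10.695070)) = 2.975896; f(z_2) = -3.392813
z_3 = 2.975896 - (-3.392813)·(2.975896 - 3.650000)/(-3.392813 - (15.474666)) = 3.097116; f(z_3) = -0.865980
z_4 = 3.097116 - (-0.865980)·(3.097116 - 2.975896)/(-0.865980 - (-3.392813)) = 3.138659; f(z_4) = 0.072915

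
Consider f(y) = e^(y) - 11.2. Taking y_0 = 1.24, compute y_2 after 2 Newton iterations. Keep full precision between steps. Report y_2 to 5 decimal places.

f'(y) = e^(y)
y_0 = 1.240000: f = -7.744387, f' = 3.455613 → y_1 = 1.240000 - (-7.744387)/(3.455613) = 3.481103
y_1 = 3.481103: f = 21.295553, f' = 32.495553 → y_2 = 3.481103 - (21.295553)/(32.495553) = 2.825766

2.82577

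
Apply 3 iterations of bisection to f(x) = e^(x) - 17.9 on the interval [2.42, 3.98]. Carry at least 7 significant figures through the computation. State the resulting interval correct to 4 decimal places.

f(2.420000) = -6.654141, f(3.980000) = 35.617034 (opposite signs)
step 1: m = 3.200000, f(m) = 6.632530 > 0 → root in [2.420000, 3.200000]
step 2: m = 2.810000, f(m) = -1.290082 < 0 → root in [2.810000, 3.200000]
step 3: m = 3.005000, f(m) = 2.286216 > 0 → root in [2.810000, 3.005000]

[2.8100, 3.0050]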